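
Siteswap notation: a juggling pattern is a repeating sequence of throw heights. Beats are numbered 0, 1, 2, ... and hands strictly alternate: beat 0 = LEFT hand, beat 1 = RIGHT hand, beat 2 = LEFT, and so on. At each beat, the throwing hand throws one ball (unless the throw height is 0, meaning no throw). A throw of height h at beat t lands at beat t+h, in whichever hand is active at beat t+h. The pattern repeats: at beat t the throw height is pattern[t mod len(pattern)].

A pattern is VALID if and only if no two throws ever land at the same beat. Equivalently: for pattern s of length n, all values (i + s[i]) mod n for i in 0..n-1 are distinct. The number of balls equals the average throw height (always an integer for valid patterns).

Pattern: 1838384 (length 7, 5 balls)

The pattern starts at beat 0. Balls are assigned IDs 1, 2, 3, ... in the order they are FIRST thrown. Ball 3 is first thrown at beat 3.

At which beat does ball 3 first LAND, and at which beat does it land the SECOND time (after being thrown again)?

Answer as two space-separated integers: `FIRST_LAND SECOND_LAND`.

Answer: 11 14

Derivation:
Beat 0 (L): throw ball1 h=1 -> lands@1:R; in-air after throw: [b1@1:R]
Beat 1 (R): throw ball1 h=8 -> lands@9:R; in-air after throw: [b1@9:R]
Beat 2 (L): throw ball2 h=3 -> lands@5:R; in-air after throw: [b2@5:R b1@9:R]
Beat 3 (R): throw ball3 h=8 -> lands@11:R; in-air after throw: [b2@5:R b1@9:R b3@11:R]
Beat 4 (L): throw ball4 h=3 -> lands@7:R; in-air after throw: [b2@5:R b4@7:R b1@9:R b3@11:R]
Beat 5 (R): throw ball2 h=8 -> lands@13:R; in-air after throw: [b4@7:R b1@9:R b3@11:R b2@13:R]
Beat 6 (L): throw ball5 h=4 -> lands@10:L; in-air after throw: [b4@7:R b1@9:R b5@10:L b3@11:R b2@13:R]
Beat 7 (R): throw ball4 h=1 -> lands@8:L; in-air after throw: [b4@8:L b1@9:R b5@10:L b3@11:R b2@13:R]
Beat 8 (L): throw ball4 h=8 -> lands@16:L; in-air after throw: [b1@9:R b5@10:L b3@11:R b2@13:R b4@16:L]
Beat 9 (R): throw ball1 h=3 -> lands@12:L; in-air after throw: [b5@10:L b3@11:R b1@12:L b2@13:R b4@16:L]
Beat 10 (L): throw ball5 h=8 -> lands@18:L; in-air after throw: [b3@11:R b1@12:L b2@13:R b4@16:L b5@18:L]
Beat 11 (R): throw ball3 h=3 -> lands@14:L; in-air after throw: [b1@12:L b2@13:R b3@14:L b4@16:L b5@18:L]
Beat 12 (L): throw ball1 h=8 -> lands@20:L; in-air after throw: [b2@13:R b3@14:L b4@16:L b5@18:L b1@20:L]
Beat 13 (R): throw ball2 h=4 -> lands@17:R; in-air after throw: [b3@14:L b4@16:L b2@17:R b5@18:L b1@20:L]
Beat 14 (L): throw ball3 h=1 -> lands@15:R; in-air after throw: [b3@15:R b4@16:L b2@17:R b5@18:L b1@20:L]
Ball 3: thrown@3 h=8 -> first land @11; rethrown@11 h=3 -> second land @14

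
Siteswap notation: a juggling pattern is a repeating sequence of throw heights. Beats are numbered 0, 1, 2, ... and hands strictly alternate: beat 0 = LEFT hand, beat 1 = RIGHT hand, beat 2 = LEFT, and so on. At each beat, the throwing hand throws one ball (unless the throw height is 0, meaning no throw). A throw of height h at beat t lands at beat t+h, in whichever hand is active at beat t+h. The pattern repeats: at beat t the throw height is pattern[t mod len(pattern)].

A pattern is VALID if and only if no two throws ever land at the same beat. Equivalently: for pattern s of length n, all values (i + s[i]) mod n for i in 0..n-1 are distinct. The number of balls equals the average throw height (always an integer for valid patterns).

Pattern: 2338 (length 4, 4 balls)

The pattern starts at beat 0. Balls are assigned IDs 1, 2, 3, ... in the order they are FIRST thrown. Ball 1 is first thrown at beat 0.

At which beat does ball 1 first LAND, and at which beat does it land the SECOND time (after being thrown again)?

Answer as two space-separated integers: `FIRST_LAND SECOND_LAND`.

Beat 0 (L): throw ball1 h=2 -> lands@2:L; in-air after throw: [b1@2:L]
Beat 1 (R): throw ball2 h=3 -> lands@4:L; in-air after throw: [b1@2:L b2@4:L]
Beat 2 (L): throw ball1 h=3 -> lands@5:R; in-air after throw: [b2@4:L b1@5:R]
Beat 3 (R): throw ball3 h=8 -> lands@11:R; in-air after throw: [b2@4:L b1@5:R b3@11:R]
Beat 4 (L): throw ball2 h=2 -> lands@6:L; in-air after throw: [b1@5:R b2@6:L b3@11:R]
Beat 5 (R): throw ball1 h=3 -> lands@8:L; in-air after throw: [b2@6:L b1@8:L b3@11:R]
Ball 1: thrown@0 h=2 -> first land @2; rethrown@2 h=3 -> second land @5

Answer: 2 5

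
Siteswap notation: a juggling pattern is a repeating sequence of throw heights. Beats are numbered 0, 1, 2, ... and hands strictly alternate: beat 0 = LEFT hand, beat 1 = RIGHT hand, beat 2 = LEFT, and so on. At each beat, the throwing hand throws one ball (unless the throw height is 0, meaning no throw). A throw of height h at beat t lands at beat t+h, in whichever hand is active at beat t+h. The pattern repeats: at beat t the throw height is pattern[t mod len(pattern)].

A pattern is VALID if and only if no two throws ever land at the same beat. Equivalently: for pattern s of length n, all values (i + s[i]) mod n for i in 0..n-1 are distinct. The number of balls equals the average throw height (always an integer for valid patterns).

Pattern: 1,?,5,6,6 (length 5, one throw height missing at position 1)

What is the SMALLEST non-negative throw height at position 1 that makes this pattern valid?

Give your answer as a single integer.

Answer: 2

Derivation:
i=0: (0 + 1) mod 5 = 1
i=1: s[i]=? (unknown)
i=2: (2 + 5) mod 5 = 2
i=3: (3 + 6) mod 5 = 4
i=4: (4 + 6) mod 5 = 0
Known residues: [0, 1, 2, 4]; need a permutation of 0..4, so missing residue r = 3
Need (1 + s) mod 5 = 3; smallest s = (3 - 1) mod 5 = 2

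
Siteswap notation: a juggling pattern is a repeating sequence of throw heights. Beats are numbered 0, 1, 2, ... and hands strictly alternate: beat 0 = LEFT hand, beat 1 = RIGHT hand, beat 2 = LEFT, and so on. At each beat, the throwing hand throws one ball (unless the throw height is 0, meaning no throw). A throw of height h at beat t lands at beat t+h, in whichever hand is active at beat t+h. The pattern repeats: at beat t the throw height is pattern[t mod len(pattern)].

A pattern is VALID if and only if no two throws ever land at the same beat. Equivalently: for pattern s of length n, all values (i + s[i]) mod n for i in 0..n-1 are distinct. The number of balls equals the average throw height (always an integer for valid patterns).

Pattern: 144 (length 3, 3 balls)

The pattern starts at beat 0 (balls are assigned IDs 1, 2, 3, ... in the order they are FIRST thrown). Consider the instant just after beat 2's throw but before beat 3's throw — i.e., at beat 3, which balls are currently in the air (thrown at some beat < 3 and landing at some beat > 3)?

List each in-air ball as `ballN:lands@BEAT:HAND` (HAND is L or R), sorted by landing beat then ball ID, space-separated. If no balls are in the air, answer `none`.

Answer: ball1:lands@5:R ball2:lands@6:L

Derivation:
Beat 0 (L): throw ball1 h=1 -> lands@1:R; in-air after throw: [b1@1:R]
Beat 1 (R): throw ball1 h=4 -> lands@5:R; in-air after throw: [b1@5:R]
Beat 2 (L): throw ball2 h=4 -> lands@6:L; in-air after throw: [b1@5:R b2@6:L]
Beat 3 (R): throw ball3 h=1 -> lands@4:L; in-air after throw: [b3@4:L b1@5:R b2@6:L]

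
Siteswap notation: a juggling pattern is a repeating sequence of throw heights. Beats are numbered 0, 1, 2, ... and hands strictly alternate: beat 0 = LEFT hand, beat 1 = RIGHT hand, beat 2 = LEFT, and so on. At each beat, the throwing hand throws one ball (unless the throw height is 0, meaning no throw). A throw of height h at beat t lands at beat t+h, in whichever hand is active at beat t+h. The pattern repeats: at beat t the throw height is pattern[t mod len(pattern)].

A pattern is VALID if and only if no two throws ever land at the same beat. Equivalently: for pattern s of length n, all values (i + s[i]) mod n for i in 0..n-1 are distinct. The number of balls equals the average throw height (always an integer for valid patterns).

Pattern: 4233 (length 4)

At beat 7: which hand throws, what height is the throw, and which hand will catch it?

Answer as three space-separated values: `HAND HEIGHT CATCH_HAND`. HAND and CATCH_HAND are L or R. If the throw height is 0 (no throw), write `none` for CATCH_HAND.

Answer: R 3 L

Derivation:
Beat 7: 7 mod 2 = 1, so hand = R
Throw height = pattern[7 mod 4] = pattern[3] = 3
Lands at beat 7+3=10, 10 mod 2 = 0, so catch hand = L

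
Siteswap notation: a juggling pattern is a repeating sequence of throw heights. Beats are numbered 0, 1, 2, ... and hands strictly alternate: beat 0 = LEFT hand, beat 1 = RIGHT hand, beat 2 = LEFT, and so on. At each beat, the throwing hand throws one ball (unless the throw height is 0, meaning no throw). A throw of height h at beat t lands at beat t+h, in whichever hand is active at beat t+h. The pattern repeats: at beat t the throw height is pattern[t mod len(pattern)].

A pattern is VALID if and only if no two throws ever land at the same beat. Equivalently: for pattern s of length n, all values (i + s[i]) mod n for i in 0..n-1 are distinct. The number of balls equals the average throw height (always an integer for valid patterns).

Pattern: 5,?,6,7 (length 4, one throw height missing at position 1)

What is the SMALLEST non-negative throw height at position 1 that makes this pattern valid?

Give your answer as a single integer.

Answer: 2

Derivation:
i=0: (0 + 5) mod 4 = 1
i=1: s[i]=? (unknown)
i=2: (2 + 6) mod 4 = 0
i=3: (3 + 7) mod 4 = 2
Known residues: [0, 1, 2]; need a permutation of 0..3, so missing residue r = 3
Need (1 + s) mod 4 = 3; smallest s = (3 - 1) mod 4 = 2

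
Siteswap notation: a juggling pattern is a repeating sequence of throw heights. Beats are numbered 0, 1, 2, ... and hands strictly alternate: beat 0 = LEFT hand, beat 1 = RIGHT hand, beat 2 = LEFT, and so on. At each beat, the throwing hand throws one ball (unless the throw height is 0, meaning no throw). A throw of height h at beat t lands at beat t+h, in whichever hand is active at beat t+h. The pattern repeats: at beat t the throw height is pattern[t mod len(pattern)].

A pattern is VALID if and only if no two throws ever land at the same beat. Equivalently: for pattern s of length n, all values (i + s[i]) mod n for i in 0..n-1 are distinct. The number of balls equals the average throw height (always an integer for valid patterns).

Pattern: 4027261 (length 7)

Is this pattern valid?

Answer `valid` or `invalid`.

Answer: invalid

Derivation:
i=0: (i + s[i]) mod n = (0 + 4) mod 7 = 4
i=1: (i + s[i]) mod n = (1 + 0) mod 7 = 1
i=2: (i + s[i]) mod n = (2 + 2) mod 7 = 4
i=3: (i + s[i]) mod n = (3 + 7) mod 7 = 3
i=4: (i + s[i]) mod n = (4 + 2) mod 7 = 6
i=5: (i + s[i]) mod n = (5 + 6) mod 7 = 4
i=6: (i + s[i]) mod n = (6 + 1) mod 7 = 0
Residues: [4, 1, 4, 3, 6, 4, 0], distinct: False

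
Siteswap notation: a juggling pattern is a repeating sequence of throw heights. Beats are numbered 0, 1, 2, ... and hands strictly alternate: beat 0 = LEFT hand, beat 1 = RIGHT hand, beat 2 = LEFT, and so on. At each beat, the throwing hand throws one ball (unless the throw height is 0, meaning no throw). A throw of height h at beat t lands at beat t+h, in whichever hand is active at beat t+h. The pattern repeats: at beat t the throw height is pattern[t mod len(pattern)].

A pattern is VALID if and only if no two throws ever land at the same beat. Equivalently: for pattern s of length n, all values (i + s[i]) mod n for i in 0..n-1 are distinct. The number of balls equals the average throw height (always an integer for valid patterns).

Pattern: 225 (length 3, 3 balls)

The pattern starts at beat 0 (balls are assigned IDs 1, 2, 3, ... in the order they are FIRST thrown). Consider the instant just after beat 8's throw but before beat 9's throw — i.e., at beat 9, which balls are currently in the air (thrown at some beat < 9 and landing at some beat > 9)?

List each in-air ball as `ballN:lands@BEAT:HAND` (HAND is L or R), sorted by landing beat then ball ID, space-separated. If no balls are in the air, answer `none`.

Answer: ball2:lands@10:L ball3:lands@13:R

Derivation:
Beat 0 (L): throw ball1 h=2 -> lands@2:L; in-air after throw: [b1@2:L]
Beat 1 (R): throw ball2 h=2 -> lands@3:R; in-air after throw: [b1@2:L b2@3:R]
Beat 2 (L): throw ball1 h=5 -> lands@7:R; in-air after throw: [b2@3:R b1@7:R]
Beat 3 (R): throw ball2 h=2 -> lands@5:R; in-air after throw: [b2@5:R b1@7:R]
Beat 4 (L): throw ball3 h=2 -> lands@6:L; in-air after throw: [b2@5:R b3@6:L b1@7:R]
Beat 5 (R): throw ball2 h=5 -> lands@10:L; in-air after throw: [b3@6:L b1@7:R b2@10:L]
Beat 6 (L): throw ball3 h=2 -> lands@8:L; in-air after throw: [b1@7:R b3@8:L b2@10:L]
Beat 7 (R): throw ball1 h=2 -> lands@9:R; in-air after throw: [b3@8:L b1@9:R b2@10:L]
Beat 8 (L): throw ball3 h=5 -> lands@13:R; in-air after throw: [b1@9:R b2@10:L b3@13:R]
Beat 9 (R): throw ball1 h=2 -> lands@11:R; in-air after throw: [b2@10:L b1@11:R b3@13:R]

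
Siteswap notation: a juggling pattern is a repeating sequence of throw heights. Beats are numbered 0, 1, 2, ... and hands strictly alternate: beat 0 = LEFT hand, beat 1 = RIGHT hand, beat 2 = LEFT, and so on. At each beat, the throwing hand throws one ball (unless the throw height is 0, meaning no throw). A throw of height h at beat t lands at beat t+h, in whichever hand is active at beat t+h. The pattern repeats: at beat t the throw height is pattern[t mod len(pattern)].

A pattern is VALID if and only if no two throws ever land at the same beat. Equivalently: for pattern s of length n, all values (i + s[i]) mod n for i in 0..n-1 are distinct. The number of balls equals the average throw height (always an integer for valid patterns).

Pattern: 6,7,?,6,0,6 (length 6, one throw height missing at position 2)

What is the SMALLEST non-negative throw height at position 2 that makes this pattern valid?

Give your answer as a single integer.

Answer: 5

Derivation:
i=0: (0 + 6) mod 6 = 0
i=1: (1 + 7) mod 6 = 2
i=2: s[i]=? (unknown)
i=3: (3 + 6) mod 6 = 3
i=4: (4 + 0) mod 6 = 4
i=5: (5 + 6) mod 6 = 5
Known residues: [0, 2, 3, 4, 5]; need a permutation of 0..5, so missing residue r = 1
Need (2 + s) mod 6 = 1; smallest s = (1 - 2) mod 6 = 5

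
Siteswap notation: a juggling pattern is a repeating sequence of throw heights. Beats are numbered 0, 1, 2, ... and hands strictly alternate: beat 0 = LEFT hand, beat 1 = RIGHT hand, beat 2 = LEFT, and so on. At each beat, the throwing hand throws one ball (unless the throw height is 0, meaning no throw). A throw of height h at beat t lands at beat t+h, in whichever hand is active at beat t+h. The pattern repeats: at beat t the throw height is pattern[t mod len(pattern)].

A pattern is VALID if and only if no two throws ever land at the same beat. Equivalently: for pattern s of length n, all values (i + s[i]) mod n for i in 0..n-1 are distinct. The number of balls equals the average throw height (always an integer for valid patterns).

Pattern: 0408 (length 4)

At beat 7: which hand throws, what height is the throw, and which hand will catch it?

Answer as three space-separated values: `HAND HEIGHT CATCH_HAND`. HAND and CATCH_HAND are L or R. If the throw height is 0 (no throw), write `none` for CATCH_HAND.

Beat 7: 7 mod 2 = 1, so hand = R
Throw height = pattern[7 mod 4] = pattern[3] = 8
Lands at beat 7+8=15, 15 mod 2 = 1, so catch hand = R

Answer: R 8 R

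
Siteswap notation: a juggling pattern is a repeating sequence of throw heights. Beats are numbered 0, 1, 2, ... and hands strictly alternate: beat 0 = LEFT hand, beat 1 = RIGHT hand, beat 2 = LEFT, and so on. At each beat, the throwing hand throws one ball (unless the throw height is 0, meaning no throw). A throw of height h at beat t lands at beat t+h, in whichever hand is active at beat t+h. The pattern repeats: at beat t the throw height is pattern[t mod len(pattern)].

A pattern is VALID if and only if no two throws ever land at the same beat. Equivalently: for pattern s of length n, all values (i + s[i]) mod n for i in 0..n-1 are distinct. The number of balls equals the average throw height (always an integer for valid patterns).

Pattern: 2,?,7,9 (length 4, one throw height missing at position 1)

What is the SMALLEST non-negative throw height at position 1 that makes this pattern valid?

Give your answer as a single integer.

Answer: 2

Derivation:
i=0: (0 + 2) mod 4 = 2
i=1: s[i]=? (unknown)
i=2: (2 + 7) mod 4 = 1
i=3: (3 + 9) mod 4 = 0
Known residues: [0, 1, 2]; need a permutation of 0..3, so missing residue r = 3
Need (1 + s) mod 4 = 3; smallest s = (3 - 1) mod 4 = 2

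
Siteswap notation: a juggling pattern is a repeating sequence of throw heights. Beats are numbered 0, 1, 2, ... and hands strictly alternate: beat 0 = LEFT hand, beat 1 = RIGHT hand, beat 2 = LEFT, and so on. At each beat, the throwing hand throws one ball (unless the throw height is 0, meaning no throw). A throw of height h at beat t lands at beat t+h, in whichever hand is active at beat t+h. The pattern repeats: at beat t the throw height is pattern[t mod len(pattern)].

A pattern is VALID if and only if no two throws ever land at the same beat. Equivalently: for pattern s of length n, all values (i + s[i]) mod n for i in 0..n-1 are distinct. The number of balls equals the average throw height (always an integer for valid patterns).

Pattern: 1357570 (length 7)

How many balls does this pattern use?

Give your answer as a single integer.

Answer: 4

Derivation:
Pattern = [1, 3, 5, 7, 5, 7, 0], length n = 7
  position 0: throw height = 1, running sum = 1
  position 1: throw height = 3, running sum = 4
  position 2: throw height = 5, running sum = 9
  position 3: throw height = 7, running sum = 16
  position 4: throw height = 5, running sum = 21
  position 5: throw height = 7, running sum = 28
  position 6: throw height = 0, running sum = 28
Total sum = 28; balls = sum / n = 28 / 7 = 4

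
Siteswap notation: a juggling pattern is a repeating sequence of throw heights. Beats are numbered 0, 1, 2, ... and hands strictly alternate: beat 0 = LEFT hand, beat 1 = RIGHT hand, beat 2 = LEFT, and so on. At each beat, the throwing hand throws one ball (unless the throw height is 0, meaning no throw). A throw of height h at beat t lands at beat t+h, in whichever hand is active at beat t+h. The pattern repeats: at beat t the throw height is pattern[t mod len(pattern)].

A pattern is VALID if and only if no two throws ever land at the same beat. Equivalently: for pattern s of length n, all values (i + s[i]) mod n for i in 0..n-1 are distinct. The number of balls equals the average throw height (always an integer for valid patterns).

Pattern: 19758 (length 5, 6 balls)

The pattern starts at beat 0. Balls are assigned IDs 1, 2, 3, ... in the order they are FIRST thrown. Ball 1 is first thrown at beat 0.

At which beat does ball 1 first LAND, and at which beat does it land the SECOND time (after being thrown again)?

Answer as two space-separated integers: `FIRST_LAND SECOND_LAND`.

Beat 0 (L): throw ball1 h=1 -> lands@1:R; in-air after throw: [b1@1:R]
Beat 1 (R): throw ball1 h=9 -> lands@10:L; in-air after throw: [b1@10:L]
Beat 2 (L): throw ball2 h=7 -> lands@9:R; in-air after throw: [b2@9:R b1@10:L]
Beat 3 (R): throw ball3 h=5 -> lands@8:L; in-air after throw: [b3@8:L b2@9:R b1@10:L]
Beat 4 (L): throw ball4 h=8 -> lands@12:L; in-air after throw: [b3@8:L b2@9:R b1@10:L b4@12:L]
Beat 5 (R): throw ball5 h=1 -> lands@6:L; in-air after throw: [b5@6:L b3@8:L b2@9:R b1@10:L b4@12:L]
Beat 6 (L): throw ball5 h=9 -> lands@15:R; in-air after throw: [b3@8:L b2@9:R b1@10:L b4@12:L b5@15:R]
Beat 7 (R): throw ball6 h=7 -> lands@14:L; in-air after throw: [b3@8:L b2@9:R b1@10:L b4@12:L b6@14:L b5@15:R]
Beat 8 (L): throw ball3 h=5 -> lands@13:R; in-air after throw: [b2@9:R b1@10:L b4@12:L b3@13:R b6@14:L b5@15:R]
Beat 9 (R): throw ball2 h=8 -> lands@17:R; in-air after throw: [b1@10:L b4@12:L b3@13:R b6@14:L b5@15:R b2@17:R]
Beat 10 (L): throw ball1 h=1 -> lands@11:R; in-air after throw: [b1@11:R b4@12:L b3@13:R b6@14:L b5@15:R b2@17:R]
Ball 1: thrown@0 h=1 -> first land @1; rethrown@1 h=9 -> second land @10

Answer: 1 10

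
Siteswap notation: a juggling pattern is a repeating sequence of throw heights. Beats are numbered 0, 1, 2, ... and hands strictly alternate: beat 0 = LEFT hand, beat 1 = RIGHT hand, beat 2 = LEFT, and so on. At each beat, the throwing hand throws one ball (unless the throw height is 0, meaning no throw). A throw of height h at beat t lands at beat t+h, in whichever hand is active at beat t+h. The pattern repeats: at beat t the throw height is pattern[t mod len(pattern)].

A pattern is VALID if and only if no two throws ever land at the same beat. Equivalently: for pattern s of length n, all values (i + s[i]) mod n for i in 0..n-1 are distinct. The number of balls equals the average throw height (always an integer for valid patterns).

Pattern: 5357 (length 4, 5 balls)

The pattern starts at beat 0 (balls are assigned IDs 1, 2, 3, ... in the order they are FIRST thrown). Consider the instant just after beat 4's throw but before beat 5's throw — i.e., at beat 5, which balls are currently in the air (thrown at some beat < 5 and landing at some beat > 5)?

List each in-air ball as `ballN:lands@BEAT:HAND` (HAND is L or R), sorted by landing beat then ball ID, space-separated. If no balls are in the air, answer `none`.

Answer: ball3:lands@7:R ball2:lands@9:R ball4:lands@10:L

Derivation:
Beat 0 (L): throw ball1 h=5 -> lands@5:R; in-air after throw: [b1@5:R]
Beat 1 (R): throw ball2 h=3 -> lands@4:L; in-air after throw: [b2@4:L b1@5:R]
Beat 2 (L): throw ball3 h=5 -> lands@7:R; in-air after throw: [b2@4:L b1@5:R b3@7:R]
Beat 3 (R): throw ball4 h=7 -> lands@10:L; in-air after throw: [b2@4:L b1@5:R b3@7:R b4@10:L]
Beat 4 (L): throw ball2 h=5 -> lands@9:R; in-air after throw: [b1@5:R b3@7:R b2@9:R b4@10:L]
Beat 5 (R): throw ball1 h=3 -> lands@8:L; in-air after throw: [b3@7:R b1@8:L b2@9:R b4@10:L]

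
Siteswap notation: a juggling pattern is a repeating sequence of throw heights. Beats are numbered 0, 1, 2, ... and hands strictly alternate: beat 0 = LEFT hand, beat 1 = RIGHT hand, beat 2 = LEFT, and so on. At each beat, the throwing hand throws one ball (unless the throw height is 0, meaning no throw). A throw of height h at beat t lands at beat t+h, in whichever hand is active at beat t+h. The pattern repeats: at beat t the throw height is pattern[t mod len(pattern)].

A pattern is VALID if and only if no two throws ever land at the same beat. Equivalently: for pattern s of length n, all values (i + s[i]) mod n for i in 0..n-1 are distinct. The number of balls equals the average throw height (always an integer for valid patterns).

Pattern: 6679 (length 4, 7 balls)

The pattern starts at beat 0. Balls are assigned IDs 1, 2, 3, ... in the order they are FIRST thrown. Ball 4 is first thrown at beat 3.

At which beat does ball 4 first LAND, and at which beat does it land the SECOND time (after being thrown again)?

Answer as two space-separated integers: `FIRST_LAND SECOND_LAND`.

Answer: 12 18

Derivation:
Beat 0 (L): throw ball1 h=6 -> lands@6:L; in-air after throw: [b1@6:L]
Beat 1 (R): throw ball2 h=6 -> lands@7:R; in-air after throw: [b1@6:L b2@7:R]
Beat 2 (L): throw ball3 h=7 -> lands@9:R; in-air after throw: [b1@6:L b2@7:R b3@9:R]
Beat 3 (R): throw ball4 h=9 -> lands@12:L; in-air after throw: [b1@6:L b2@7:R b3@9:R b4@12:L]
Beat 4 (L): throw ball5 h=6 -> lands@10:L; in-air after throw: [b1@6:L b2@7:R b3@9:R b5@10:L b4@12:L]
Beat 5 (R): throw ball6 h=6 -> lands@11:R; in-air after throw: [b1@6:L b2@7:R b3@9:R b5@10:L b6@11:R b4@12:L]
Beat 6 (L): throw ball1 h=7 -> lands@13:R; in-air after throw: [b2@7:R b3@9:R b5@10:L b6@11:R b4@12:L b1@13:R]
Beat 7 (R): throw ball2 h=9 -> lands@16:L; in-air after throw: [b3@9:R b5@10:L b6@11:R b4@12:L b1@13:R b2@16:L]
Beat 8 (L): throw ball7 h=6 -> lands@14:L; in-air after throw: [b3@9:R b5@10:L b6@11:R b4@12:L b1@13:R b7@14:L b2@16:L]
Beat 9 (R): throw ball3 h=6 -> lands@15:R; in-air after throw: [b5@10:L b6@11:R b4@12:L b1@13:R b7@14:L b3@15:R b2@16:L]
Beat 10 (L): throw ball5 h=7 -> lands@17:R; in-air after throw: [b6@11:R b4@12:L b1@13:R b7@14:L b3@15:R b2@16:L b5@17:R]
Beat 11 (R): throw ball6 h=9 -> lands@20:L; in-air after throw: [b4@12:L b1@13:R b7@14:L b3@15:R b2@16:L b5@17:R b6@20:L]
Beat 12 (L): throw ball4 h=6 -> lands@18:L; in-air after throw: [b1@13:R b7@14:L b3@15:R b2@16:L b5@17:R b4@18:L b6@20:L]
Beat 13 (R): throw ball1 h=6 -> lands@19:R; in-air after throw: [b7@14:L b3@15:R b2@16:L b5@17:R b4@18:L b1@19:R b6@20:L]
Beat 14 (L): throw ball7 h=7 -> lands@21:R; in-air after throw: [b3@15:R b2@16:L b5@17:R b4@18:L b1@19:R b6@20:L b7@21:R]
Beat 15 (R): throw ball3 h=9 -> lands@24:L; in-air after throw: [b2@16:L b5@17:R b4@18:L b1@19:R b6@20:L b7@21:R b3@24:L]
Beat 16 (L): throw ball2 h=6 -> lands@22:L; in-air after throw: [b5@17:R b4@18:L b1@19:R b6@20:L b7@21:R b2@22:L b3@24:L]
Beat 17 (R): throw ball5 h=6 -> lands@23:R; in-air after throw: [b4@18:L b1@19:R b6@20:L b7@21:R b2@22:L b5@23:R b3@24:L]
Beat 18 (L): throw ball4 h=7 -> lands@25:R; in-air after throw: [b1@19:R b6@20:L b7@21:R b2@22:L b5@23:R b3@24:L b4@25:R]
Ball 4: thrown@3 h=9 -> first land @12; rethrown@12 h=6 -> second land @18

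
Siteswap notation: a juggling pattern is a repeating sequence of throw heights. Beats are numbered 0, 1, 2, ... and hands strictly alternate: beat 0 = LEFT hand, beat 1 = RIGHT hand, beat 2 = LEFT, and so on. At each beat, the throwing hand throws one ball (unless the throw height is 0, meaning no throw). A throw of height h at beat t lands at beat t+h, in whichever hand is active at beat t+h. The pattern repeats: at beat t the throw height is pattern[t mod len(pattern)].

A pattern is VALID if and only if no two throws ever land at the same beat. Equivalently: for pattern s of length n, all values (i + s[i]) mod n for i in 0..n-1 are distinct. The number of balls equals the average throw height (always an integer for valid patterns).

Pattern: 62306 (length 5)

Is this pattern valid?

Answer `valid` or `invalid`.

i=0: (i + s[i]) mod n = (0 + 6) mod 5 = 1
i=1: (i + s[i]) mod n = (1 + 2) mod 5 = 3
i=2: (i + s[i]) mod n = (2 + 3) mod 5 = 0
i=3: (i + s[i]) mod n = (3 + 0) mod 5 = 3
i=4: (i + s[i]) mod n = (4 + 6) mod 5 = 0
Residues: [1, 3, 0, 3, 0], distinct: False

Answer: invalid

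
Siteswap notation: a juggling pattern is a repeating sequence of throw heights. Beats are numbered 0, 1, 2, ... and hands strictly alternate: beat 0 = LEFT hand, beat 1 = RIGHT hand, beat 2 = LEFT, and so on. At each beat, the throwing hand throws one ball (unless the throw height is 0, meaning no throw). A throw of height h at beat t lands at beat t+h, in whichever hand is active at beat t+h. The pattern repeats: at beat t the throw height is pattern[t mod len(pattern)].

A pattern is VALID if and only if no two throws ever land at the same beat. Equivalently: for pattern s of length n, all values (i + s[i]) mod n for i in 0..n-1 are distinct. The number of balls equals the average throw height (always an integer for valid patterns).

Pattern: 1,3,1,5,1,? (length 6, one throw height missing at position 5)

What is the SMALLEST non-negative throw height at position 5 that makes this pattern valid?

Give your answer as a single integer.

Answer: 1

Derivation:
i=0: (0 + 1) mod 6 = 1
i=1: (1 + 3) mod 6 = 4
i=2: (2 + 1) mod 6 = 3
i=3: (3 + 5) mod 6 = 2
i=4: (4 + 1) mod 6 = 5
i=5: s[i]=? (unknown)
Known residues: [1, 2, 3, 4, 5]; need a permutation of 0..5, so missing residue r = 0
Need (5 + s) mod 6 = 0; smallest s = (0 - 5) mod 6 = 1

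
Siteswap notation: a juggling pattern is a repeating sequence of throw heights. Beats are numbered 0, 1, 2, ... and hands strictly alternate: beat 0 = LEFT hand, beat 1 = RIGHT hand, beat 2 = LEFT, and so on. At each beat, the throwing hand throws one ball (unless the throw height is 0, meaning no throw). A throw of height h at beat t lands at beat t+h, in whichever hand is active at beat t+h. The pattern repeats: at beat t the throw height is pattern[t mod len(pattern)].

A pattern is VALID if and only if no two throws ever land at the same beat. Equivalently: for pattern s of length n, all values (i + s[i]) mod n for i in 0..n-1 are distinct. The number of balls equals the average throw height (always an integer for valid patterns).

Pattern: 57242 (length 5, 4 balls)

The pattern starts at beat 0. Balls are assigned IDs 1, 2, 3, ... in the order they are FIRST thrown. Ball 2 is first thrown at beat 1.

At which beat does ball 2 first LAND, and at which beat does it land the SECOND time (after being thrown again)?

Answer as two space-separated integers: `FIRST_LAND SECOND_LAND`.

Answer: 8 12

Derivation:
Beat 0 (L): throw ball1 h=5 -> lands@5:R; in-air after throw: [b1@5:R]
Beat 1 (R): throw ball2 h=7 -> lands@8:L; in-air after throw: [b1@5:R b2@8:L]
Beat 2 (L): throw ball3 h=2 -> lands@4:L; in-air after throw: [b3@4:L b1@5:R b2@8:L]
Beat 3 (R): throw ball4 h=4 -> lands@7:R; in-air after throw: [b3@4:L b1@5:R b4@7:R b2@8:L]
Beat 4 (L): throw ball3 h=2 -> lands@6:L; in-air after throw: [b1@5:R b3@6:L b4@7:R b2@8:L]
Beat 5 (R): throw ball1 h=5 -> lands@10:L; in-air after throw: [b3@6:L b4@7:R b2@8:L b1@10:L]
Beat 6 (L): throw ball3 h=7 -> lands@13:R; in-air after throw: [b4@7:R b2@8:L b1@10:L b3@13:R]
Beat 7 (R): throw ball4 h=2 -> lands@9:R; in-air after throw: [b2@8:L b4@9:R b1@10:L b3@13:R]
Beat 8 (L): throw ball2 h=4 -> lands@12:L; in-air after throw: [b4@9:R b1@10:L b2@12:L b3@13:R]
Beat 9 (R): throw ball4 h=2 -> lands@11:R; in-air after throw: [b1@10:L b4@11:R b2@12:L b3@13:R]
Beat 10 (L): throw ball1 h=5 -> lands@15:R; in-air after throw: [b4@11:R b2@12:L b3@13:R b1@15:R]
Beat 11 (R): throw ball4 h=7 -> lands@18:L; in-air after throw: [b2@12:L b3@13:R b1@15:R b4@18:L]
Beat 12 (L): throw ball2 h=2 -> lands@14:L; in-air after throw: [b3@13:R b2@14:L b1@15:R b4@18:L]
Ball 2: thrown@1 h=7 -> first land @8; rethrown@8 h=4 -> second land @12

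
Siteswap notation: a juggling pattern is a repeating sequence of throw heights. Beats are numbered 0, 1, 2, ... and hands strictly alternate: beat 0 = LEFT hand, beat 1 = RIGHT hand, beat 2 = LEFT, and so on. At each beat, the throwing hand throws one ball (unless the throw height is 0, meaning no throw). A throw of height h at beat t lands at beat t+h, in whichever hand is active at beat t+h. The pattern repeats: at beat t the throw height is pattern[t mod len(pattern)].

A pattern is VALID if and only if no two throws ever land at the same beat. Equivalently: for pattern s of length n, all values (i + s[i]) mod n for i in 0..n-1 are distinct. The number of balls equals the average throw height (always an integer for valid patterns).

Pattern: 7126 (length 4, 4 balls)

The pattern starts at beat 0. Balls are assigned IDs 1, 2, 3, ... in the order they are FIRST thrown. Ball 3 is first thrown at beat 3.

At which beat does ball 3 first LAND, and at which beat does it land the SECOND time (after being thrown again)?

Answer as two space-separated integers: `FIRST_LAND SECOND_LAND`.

Beat 0 (L): throw ball1 h=7 -> lands@7:R; in-air after throw: [b1@7:R]
Beat 1 (R): throw ball2 h=1 -> lands@2:L; in-air after throw: [b2@2:L b1@7:R]
Beat 2 (L): throw ball2 h=2 -> lands@4:L; in-air after throw: [b2@4:L b1@7:R]
Beat 3 (R): throw ball3 h=6 -> lands@9:R; in-air after throw: [b2@4:L b1@7:R b3@9:R]
Beat 4 (L): throw ball2 h=7 -> lands@11:R; in-air after throw: [b1@7:R b3@9:R b2@11:R]
Beat 5 (R): throw ball4 h=1 -> lands@6:L; in-air after throw: [b4@6:L b1@7:R b3@9:R b2@11:R]
Beat 6 (L): throw ball4 h=2 -> lands@8:L; in-air after throw: [b1@7:R b4@8:L b3@9:R b2@11:R]
Beat 7 (R): throw ball1 h=6 -> lands@13:R; in-air after throw: [b4@8:L b3@9:R b2@11:R b1@13:R]
Beat 8 (L): throw ball4 h=7 -> lands@15:R; in-air after throw: [b3@9:R b2@11:R b1@13:R b4@15:R]
Beat 9 (R): throw ball3 h=1 -> lands@10:L; in-air after throw: [b3@10:L b2@11:R b1@13:R b4@15:R]
Beat 10 (L): throw ball3 h=2 -> lands@12:L; in-air after throw: [b2@11:R b3@12:L b1@13:R b4@15:R]
Ball 3: thrown@3 h=6 -> first land @9; rethrown@9 h=1 -> second land @10

Answer: 9 10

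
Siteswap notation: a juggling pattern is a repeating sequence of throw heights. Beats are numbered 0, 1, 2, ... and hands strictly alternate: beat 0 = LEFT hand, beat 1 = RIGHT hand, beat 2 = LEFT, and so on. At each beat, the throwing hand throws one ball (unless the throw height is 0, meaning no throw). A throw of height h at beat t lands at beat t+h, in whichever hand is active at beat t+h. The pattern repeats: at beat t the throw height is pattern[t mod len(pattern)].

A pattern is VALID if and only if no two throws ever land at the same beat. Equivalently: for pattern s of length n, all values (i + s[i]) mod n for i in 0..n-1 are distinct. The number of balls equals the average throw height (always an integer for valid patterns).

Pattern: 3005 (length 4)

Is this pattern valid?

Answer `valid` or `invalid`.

i=0: (i + s[i]) mod n = (0 + 3) mod 4 = 3
i=1: (i + s[i]) mod n = (1 + 0) mod 4 = 1
i=2: (i + s[i]) mod n = (2 + 0) mod 4 = 2
i=3: (i + s[i]) mod n = (3 + 5) mod 4 = 0
Residues: [3, 1, 2, 0], distinct: True

Answer: valid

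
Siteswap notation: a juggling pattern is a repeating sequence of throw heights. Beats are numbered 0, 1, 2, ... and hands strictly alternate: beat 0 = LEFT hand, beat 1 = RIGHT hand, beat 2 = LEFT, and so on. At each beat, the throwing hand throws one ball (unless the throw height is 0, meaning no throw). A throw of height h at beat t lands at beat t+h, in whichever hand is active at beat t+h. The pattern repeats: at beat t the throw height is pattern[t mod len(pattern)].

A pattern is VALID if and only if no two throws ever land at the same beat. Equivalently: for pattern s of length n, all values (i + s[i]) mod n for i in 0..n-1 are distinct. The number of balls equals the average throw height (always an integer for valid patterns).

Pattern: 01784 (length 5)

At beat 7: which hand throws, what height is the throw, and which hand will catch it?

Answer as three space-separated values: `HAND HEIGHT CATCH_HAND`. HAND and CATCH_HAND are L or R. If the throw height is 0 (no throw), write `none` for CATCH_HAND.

Answer: R 7 L

Derivation:
Beat 7: 7 mod 2 = 1, so hand = R
Throw height = pattern[7 mod 5] = pattern[2] = 7
Lands at beat 7+7=14, 14 mod 2 = 0, so catch hand = L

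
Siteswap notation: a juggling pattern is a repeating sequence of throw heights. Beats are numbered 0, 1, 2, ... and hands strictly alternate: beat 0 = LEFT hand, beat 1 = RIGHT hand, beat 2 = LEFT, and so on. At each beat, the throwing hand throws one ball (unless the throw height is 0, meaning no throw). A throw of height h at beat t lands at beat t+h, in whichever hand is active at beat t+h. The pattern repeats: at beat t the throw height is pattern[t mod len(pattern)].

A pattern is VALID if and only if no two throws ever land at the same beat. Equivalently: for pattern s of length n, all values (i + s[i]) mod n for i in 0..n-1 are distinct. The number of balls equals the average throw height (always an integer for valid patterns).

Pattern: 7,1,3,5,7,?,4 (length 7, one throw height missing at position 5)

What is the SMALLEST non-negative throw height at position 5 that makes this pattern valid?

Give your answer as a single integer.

i=0: (0 + 7) mod 7 = 0
i=1: (1 + 1) mod 7 = 2
i=2: (2 + 3) mod 7 = 5
i=3: (3 + 5) mod 7 = 1
i=4: (4 + 7) mod 7 = 4
i=5: s[i]=? (unknown)
i=6: (6 + 4) mod 7 = 3
Known residues: [0, 1, 2, 3, 4, 5]; need a permutation of 0..6, so missing residue r = 6
Need (5 + s) mod 7 = 6; smallest s = (6 - 5) mod 7 = 1

Answer: 1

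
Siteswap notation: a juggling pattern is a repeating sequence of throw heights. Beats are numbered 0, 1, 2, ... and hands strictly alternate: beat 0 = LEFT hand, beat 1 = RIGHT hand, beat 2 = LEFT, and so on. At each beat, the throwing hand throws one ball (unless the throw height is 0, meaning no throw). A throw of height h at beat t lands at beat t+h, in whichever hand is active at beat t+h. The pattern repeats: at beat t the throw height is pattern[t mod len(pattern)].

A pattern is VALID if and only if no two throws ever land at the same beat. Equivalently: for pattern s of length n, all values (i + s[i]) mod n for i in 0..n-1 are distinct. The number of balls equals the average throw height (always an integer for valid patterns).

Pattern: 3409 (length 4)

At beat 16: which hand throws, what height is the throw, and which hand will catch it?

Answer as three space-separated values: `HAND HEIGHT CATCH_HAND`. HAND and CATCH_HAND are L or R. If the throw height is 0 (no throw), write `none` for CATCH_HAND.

Beat 16: 16 mod 2 = 0, so hand = L
Throw height = pattern[16 mod 4] = pattern[0] = 3
Lands at beat 16+3=19, 19 mod 2 = 1, so catch hand = R

Answer: L 3 R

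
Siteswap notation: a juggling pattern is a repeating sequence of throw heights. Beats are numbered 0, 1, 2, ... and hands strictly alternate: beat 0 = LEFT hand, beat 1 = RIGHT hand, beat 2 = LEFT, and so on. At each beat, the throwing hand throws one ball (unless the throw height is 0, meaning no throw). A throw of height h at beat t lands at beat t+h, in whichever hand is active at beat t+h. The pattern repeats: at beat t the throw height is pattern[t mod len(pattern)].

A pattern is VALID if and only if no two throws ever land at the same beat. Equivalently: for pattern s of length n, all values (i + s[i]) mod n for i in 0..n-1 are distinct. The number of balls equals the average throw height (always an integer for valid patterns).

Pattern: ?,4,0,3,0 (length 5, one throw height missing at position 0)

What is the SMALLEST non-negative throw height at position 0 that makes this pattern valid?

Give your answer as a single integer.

Answer: 3

Derivation:
i=0: s[i]=? (unknown)
i=1: (1 + 4) mod 5 = 0
i=2: (2 + 0) mod 5 = 2
i=3: (3 + 3) mod 5 = 1
i=4: (4 + 0) mod 5 = 4
Known residues: [0, 1, 2, 4]; need a permutation of 0..4, so missing residue r = 3
Need (0 + s) mod 5 = 3; smallest s = (3 - 0) mod 5 = 3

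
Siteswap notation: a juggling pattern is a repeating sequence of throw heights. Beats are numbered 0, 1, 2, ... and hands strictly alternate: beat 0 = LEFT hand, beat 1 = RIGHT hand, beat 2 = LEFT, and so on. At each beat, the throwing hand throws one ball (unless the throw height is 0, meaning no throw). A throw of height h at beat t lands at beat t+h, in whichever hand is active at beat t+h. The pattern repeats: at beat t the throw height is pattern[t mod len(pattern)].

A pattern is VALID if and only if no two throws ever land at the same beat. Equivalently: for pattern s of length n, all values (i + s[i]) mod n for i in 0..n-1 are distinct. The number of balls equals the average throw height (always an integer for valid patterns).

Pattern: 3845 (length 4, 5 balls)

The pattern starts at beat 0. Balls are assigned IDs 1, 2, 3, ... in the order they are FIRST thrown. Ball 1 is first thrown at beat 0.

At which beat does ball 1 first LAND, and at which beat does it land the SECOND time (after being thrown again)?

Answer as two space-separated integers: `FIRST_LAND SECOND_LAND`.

Beat 0 (L): throw ball1 h=3 -> lands@3:R; in-air after throw: [b1@3:R]
Beat 1 (R): throw ball2 h=8 -> lands@9:R; in-air after throw: [b1@3:R b2@9:R]
Beat 2 (L): throw ball3 h=4 -> lands@6:L; in-air after throw: [b1@3:R b3@6:L b2@9:R]
Beat 3 (R): throw ball1 h=5 -> lands@8:L; in-air after throw: [b3@6:L b1@8:L b2@9:R]
Beat 4 (L): throw ball4 h=3 -> lands@7:R; in-air after throw: [b3@6:L b4@7:R b1@8:L b2@9:R]
Beat 5 (R): throw ball5 h=8 -> lands@13:R; in-air after throw: [b3@6:L b4@7:R b1@8:L b2@9:R b5@13:R]
Beat 6 (L): throw ball3 h=4 -> lands@10:L; in-air after throw: [b4@7:R b1@8:L b2@9:R b3@10:L b5@13:R]
Beat 7 (R): throw ball4 h=5 -> lands@12:L; in-air after throw: [b1@8:L b2@9:R b3@10:L b4@12:L b5@13:R]
Beat 8 (L): throw ball1 h=3 -> lands@11:R; in-air after throw: [b2@9:R b3@10:L b1@11:R b4@12:L b5@13:R]
Ball 1: thrown@0 h=3 -> first land @3; rethrown@3 h=5 -> second land @8

Answer: 3 8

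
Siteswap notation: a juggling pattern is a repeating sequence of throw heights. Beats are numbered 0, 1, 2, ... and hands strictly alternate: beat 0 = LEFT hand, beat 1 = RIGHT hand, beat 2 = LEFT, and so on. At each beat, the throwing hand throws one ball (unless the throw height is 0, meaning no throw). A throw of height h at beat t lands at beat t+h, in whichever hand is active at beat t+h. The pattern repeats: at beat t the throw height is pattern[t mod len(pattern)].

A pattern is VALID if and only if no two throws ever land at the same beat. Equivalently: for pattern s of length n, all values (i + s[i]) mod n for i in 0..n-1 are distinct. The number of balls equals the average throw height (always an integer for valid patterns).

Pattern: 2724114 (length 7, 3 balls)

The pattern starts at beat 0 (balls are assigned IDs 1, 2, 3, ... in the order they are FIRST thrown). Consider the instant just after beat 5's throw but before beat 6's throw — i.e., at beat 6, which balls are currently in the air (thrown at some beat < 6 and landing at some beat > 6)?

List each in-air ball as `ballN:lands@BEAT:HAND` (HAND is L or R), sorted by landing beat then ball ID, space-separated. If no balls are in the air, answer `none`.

Answer: ball3:lands@7:R ball2:lands@8:L

Derivation:
Beat 0 (L): throw ball1 h=2 -> lands@2:L; in-air after throw: [b1@2:L]
Beat 1 (R): throw ball2 h=7 -> lands@8:L; in-air after throw: [b1@2:L b2@8:L]
Beat 2 (L): throw ball1 h=2 -> lands@4:L; in-air after throw: [b1@4:L b2@8:L]
Beat 3 (R): throw ball3 h=4 -> lands@7:R; in-air after throw: [b1@4:L b3@7:R b2@8:L]
Beat 4 (L): throw ball1 h=1 -> lands@5:R; in-air after throw: [b1@5:R b3@7:R b2@8:L]
Beat 5 (R): throw ball1 h=1 -> lands@6:L; in-air after throw: [b1@6:L b3@7:R b2@8:L]
Beat 6 (L): throw ball1 h=4 -> lands@10:L; in-air after throw: [b3@7:R b2@8:L b1@10:L]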